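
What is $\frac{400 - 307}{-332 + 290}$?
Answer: $- \frac{31}{14} \approx -2.2143$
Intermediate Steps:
$\frac{400 - 307}{-332 + 290} = \frac{93}{-42} = 93 \left(- \frac{1}{42}\right) = - \frac{31}{14}$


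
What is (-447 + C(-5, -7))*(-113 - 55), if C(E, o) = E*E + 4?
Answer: 70224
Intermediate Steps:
C(E, o) = 4 + E² (C(E, o) = E² + 4 = 4 + E²)
(-447 + C(-5, -7))*(-113 - 55) = (-447 + (4 + (-5)²))*(-113 - 55) = (-447 + (4 + 25))*(-168) = (-447 + 29)*(-168) = -418*(-168) = 70224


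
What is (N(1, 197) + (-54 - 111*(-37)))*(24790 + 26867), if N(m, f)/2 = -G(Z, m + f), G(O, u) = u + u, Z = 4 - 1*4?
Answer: 168453477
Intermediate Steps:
Z = 0 (Z = 4 - 4 = 0)
G(O, u) = 2*u
N(m, f) = -4*f - 4*m (N(m, f) = 2*(-2*(m + f)) = 2*(-2*(f + m)) = 2*(-(2*f + 2*m)) = 2*(-2*f - 2*m) = -4*f - 4*m)
(N(1, 197) + (-54 - 111*(-37)))*(24790 + 26867) = ((-4*197 - 4*1) + (-54 - 111*(-37)))*(24790 + 26867) = ((-788 - 4) + (-54 + 4107))*51657 = (-792 + 4053)*51657 = 3261*51657 = 168453477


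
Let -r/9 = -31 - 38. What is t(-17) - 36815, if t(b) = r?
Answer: -36194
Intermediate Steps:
r = 621 (r = -9*(-31 - 38) = -9*(-69) = 621)
t(b) = 621
t(-17) - 36815 = 621 - 36815 = -36194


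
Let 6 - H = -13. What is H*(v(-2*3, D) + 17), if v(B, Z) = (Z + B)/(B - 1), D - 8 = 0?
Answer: 2223/7 ≈ 317.57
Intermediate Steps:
D = 8 (D = 8 + 0 = 8)
v(B, Z) = (B + Z)/(-1 + B)
H = 19 (H = 6 - 1*(-13) = 6 + 13 = 19)
H*(v(-2*3, D) + 17) = 19*((-2*3 + 8)/(-1 - 2*3) + 17) = 19*((-6 + 8)/(-1 - 6) + 17) = 19*(2/(-7) + 17) = 19*(-⅐*2 + 17) = 19*(-2/7 + 17) = 19*(117/7) = 2223/7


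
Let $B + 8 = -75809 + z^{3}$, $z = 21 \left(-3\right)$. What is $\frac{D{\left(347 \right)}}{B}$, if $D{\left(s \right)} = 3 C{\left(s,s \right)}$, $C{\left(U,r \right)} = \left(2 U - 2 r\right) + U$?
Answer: $- \frac{1041}{325864} \approx -0.0031946$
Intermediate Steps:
$z = -63$
$C{\left(U,r \right)} = - 2 r + 3 U$ ($C{\left(U,r \right)} = \left(- 2 r + 2 U\right) + U = - 2 r + 3 U$)
$B = -325864$ ($B = -8 + \left(-75809 + \left(-63\right)^{3}\right) = -8 - 325856 = -325864$)
$D{\left(s \right)} = 3 s$ ($D{\left(s \right)} = 3 \left(- 2 s + 3 s\right) = 3 s$)
$\frac{D{\left(347 \right)}}{B} = \frac{3 \cdot 347}{-325864} = 1041 \left(- \frac{1}{325864}\right) = - \frac{1041}{325864}$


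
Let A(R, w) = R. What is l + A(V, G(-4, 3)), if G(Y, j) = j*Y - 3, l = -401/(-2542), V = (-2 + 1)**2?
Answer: 2943/2542 ≈ 1.1577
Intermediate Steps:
V = 1 (V = (-1)**2 = 1)
l = 401/2542 (l = -401*(-1/2542) = 401/2542 ≈ 0.15775)
G(Y, j) = -3 + Y*j (G(Y, j) = Y*j - 3 = -3 + Y*j)
l + A(V, G(-4, 3)) = 401/2542 + 1 = 2943/2542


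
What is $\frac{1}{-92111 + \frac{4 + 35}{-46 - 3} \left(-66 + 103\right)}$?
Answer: $- \frac{49}{4514882} \approx -1.0853 \cdot 10^{-5}$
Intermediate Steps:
$\frac{1}{-92111 + \frac{4 + 35}{-46 - 3} \left(-66 + 103\right)} = \frac{1}{-92111 + \frac{39}{-49} \cdot 37} = \frac{1}{-92111 + 39 \left(- \frac{1}{49}\right) 37} = \frac{1}{-92111 - \frac{1443}{49}} = \frac{1}{- \frac{4514882}{49}} = - \frac{49}{4514882}$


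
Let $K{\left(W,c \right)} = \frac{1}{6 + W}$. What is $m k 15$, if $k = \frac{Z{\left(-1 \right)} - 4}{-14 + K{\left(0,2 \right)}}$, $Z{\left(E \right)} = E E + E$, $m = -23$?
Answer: $- \frac{8280}{83} \approx -99.759$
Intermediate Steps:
$Z{\left(E \right)} = E + E^{2}$ ($Z{\left(E \right)} = E^{2} + E = E + E^{2}$)
$k = \frac{24}{83}$ ($k = \frac{- (1 - 1) - 4}{-14 + \frac{1}{6 + 0}} = \frac{\left(-1\right) 0 - 4}{-14 + \frac{1}{6}} = \frac{0 - 4}{-14 + \frac{1}{6}} = - \frac{4}{- \frac{83}{6}} = \left(-4\right) \left(- \frac{6}{83}\right) = \frac{24}{83} \approx 0.28916$)
$m k 15 = \left(-23\right) \frac{24}{83} \cdot 15 = \left(- \frac{552}{83}\right) 15 = - \frac{8280}{83}$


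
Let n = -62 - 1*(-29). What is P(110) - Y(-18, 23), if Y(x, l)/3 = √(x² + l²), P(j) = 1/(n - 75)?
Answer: -1/108 - 3*√853 ≈ -87.628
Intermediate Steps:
n = -33 (n = -62 + 29 = -33)
P(j) = -1/108 (P(j) = 1/(-33 - 75) = 1/(-108) = -1/108)
Y(x, l) = 3*√(l² + x²) (Y(x, l) = 3*√(x² + l²) = 3*√(l² + x²))
P(110) - Y(-18, 23) = -1/108 - 3*√(23² + (-18)²) = -1/108 - 3*√(529 + 324) = -1/108 - 3*√853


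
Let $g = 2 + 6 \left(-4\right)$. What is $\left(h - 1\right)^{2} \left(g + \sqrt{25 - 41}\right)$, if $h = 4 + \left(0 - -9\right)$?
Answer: $-3168 + 576 i \approx -3168.0 + 576.0 i$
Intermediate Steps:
$h = 13$ ($h = 4 + \left(0 + 9\right) = 4 + 9 = 13$)
$g = -22$ ($g = 2 - 24 = -22$)
$\left(h - 1\right)^{2} \left(g + \sqrt{25 - 41}\right) = \left(13 - 1\right)^{2} \left(-22 + \sqrt{25 - 41}\right) = 12^{2} \left(-22 + \sqrt{-16}\right) = 144 \left(-22 + 4 i\right) = -3168 + 576 i$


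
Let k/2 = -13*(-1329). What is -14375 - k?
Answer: -48929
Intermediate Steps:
k = 34554 (k = 2*(-13*(-1329)) = 2*17277 = 34554)
-14375 - k = -14375 - 1*34554 = -14375 - 34554 = -48929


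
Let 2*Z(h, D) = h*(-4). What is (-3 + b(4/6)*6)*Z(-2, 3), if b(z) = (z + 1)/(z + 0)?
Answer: 48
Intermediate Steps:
Z(h, D) = -2*h (Z(h, D) = (h*(-4))/2 = (-4*h)/2 = -2*h)
b(z) = (1 + z)/z
(-3 + b(4/6)*6)*Z(-2, 3) = (-3 + ((1 + 4/6)/((4/6)))*6)*(-2*(-2)) = (-3 + ((1 + 4*(⅙))/((4*(⅙))))*6)*4 = (-3 + ((1 + ⅔)/(⅔))*6)*4 = (-3 + ((3/2)*(5/3))*6)*4 = (-3 + (5/2)*6)*4 = (-3 + 15)*4 = 12*4 = 48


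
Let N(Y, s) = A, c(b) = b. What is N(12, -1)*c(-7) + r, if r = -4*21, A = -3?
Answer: -63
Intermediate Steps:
r = -84
N(Y, s) = -3
N(12, -1)*c(-7) + r = -3*(-7) - 84 = 21 - 84 = -63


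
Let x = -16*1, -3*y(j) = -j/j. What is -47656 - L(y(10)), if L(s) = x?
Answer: -47640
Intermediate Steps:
y(j) = 1/3 (y(j) = -(-1)*j/j/3 = -(-1)/3 = -1/3*(-1) = 1/3)
x = -16
L(s) = -16
-47656 - L(y(10)) = -47656 - 1*(-16) = -47656 + 16 = -47640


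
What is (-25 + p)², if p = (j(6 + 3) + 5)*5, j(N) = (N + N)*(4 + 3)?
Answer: 396900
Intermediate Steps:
j(N) = 14*N (j(N) = (2*N)*7 = 14*N)
p = 655 (p = (14*(6 + 3) + 5)*5 = (14*9 + 5)*5 = (126 + 5)*5 = 131*5 = 655)
(-25 + p)² = (-25 + 655)² = 630² = 396900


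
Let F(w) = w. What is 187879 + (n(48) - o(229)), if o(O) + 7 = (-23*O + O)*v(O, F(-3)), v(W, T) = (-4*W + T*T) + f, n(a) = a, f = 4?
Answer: -4361380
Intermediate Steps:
v(W, T) = 4 + T² - 4*W (v(W, T) = (-4*W + T*T) + 4 = (-4*W + T²) + 4 = (T² - 4*W) + 4 = 4 + T² - 4*W)
o(O) = -7 - 22*O*(13 - 4*O) (o(O) = -7 + (-23*O + O)*(4 + (-3)² - 4*O) = -7 + (-22*O)*(4 + 9 - 4*O) = -7 + (-22*O)*(13 - 4*O) = -7 - 22*O*(13 - 4*O))
187879 + (n(48) - o(229)) = 187879 + (48 - (-7 - 286*229 + 88*229²)) = 187879 + (48 - (-7 - 65494 + 88*52441)) = 187879 + (48 - (-7 - 65494 + 4614808)) = 187879 + (48 - 1*4549307) = 187879 + (48 - 4549307) = 187879 - 4549259 = -4361380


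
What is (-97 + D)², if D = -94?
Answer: 36481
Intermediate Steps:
(-97 + D)² = (-97 - 94)² = (-191)² = 36481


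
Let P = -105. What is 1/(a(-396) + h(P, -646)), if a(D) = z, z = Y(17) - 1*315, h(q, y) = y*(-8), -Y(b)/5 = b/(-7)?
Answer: 7/34056 ≈ 0.00020554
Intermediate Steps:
Y(b) = 5*b/7 (Y(b) = -5*b/(-7) = -5*b*(-1)/7 = -(-5)*b/7 = 5*b/7)
h(q, y) = -8*y
z = -2120/7 (z = (5/7)*17 - 1*315 = 85/7 - 315 = -2120/7 ≈ -302.86)
a(D) = -2120/7
1/(a(-396) + h(P, -646)) = 1/(-2120/7 - 8*(-646)) = 1/(-2120/7 + 5168) = 1/(34056/7) = 7/34056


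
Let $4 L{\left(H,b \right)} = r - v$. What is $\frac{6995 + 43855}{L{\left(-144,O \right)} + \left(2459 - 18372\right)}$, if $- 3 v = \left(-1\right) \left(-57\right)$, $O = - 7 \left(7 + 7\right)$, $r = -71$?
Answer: $- \frac{25425}{7963} \approx -3.1929$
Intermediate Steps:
$O = -98$ ($O = \left(-7\right) 14 = -98$)
$v = -19$ ($v = - \frac{\left(-1\right) \left(-57\right)}{3} = \left(- \frac{1}{3}\right) 57 = -19$)
$L{\left(H,b \right)} = -13$ ($L{\left(H,b \right)} = \frac{-71 - -19}{4} = \frac{-71 + 19}{4} = \frac{1}{4} \left(-52\right) = -13$)
$\frac{6995 + 43855}{L{\left(-144,O \right)} + \left(2459 - 18372\right)} = \frac{6995 + 43855}{-13 + \left(2459 - 18372\right)} = \frac{50850}{-13 + \left(2459 - 18372\right)} = \frac{50850}{-13 - 15913} = \frac{50850}{-15926} = 50850 \left(- \frac{1}{15926}\right) = - \frac{25425}{7963}$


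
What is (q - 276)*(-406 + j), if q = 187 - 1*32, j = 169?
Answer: 28677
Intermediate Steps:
q = 155 (q = 187 - 32 = 155)
(q - 276)*(-406 + j) = (155 - 276)*(-406 + 169) = -121*(-237) = 28677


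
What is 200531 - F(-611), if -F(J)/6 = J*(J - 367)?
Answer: 3785879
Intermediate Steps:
F(J) = -6*J*(-367 + J) (F(J) = -6*J*(J - 367) = -6*J*(-367 + J))
200531 - F(-611) = 200531 - 6*(-611)*(367 - 1*(-611)) = 200531 - 6*(-611)*(367 + 611) = 200531 - 6*(-611)*978 = 200531 - 1*(-3585348) = 200531 + 3585348 = 3785879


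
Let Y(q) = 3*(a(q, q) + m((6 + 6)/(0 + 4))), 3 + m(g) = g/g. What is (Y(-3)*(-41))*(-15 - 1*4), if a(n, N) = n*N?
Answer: 16359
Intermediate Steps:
a(n, N) = N*n
m(g) = -2 (m(g) = -3 + g/g = -3 + 1 = -2)
Y(q) = -6 + 3*q² (Y(q) = 3*(q*q - 2) = 3*(q² - 2) = 3*(-2 + q²) = -6 + 3*q²)
(Y(-3)*(-41))*(-15 - 1*4) = ((-6 + 3*(-3)²)*(-41))*(-15 - 1*4) = ((-6 + 3*9)*(-41))*(-15 - 4) = ((-6 + 27)*(-41))*(-19) = (21*(-41))*(-19) = -861*(-19) = 16359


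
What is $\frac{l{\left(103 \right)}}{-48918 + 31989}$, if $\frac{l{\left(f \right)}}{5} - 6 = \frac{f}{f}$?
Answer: $- \frac{35}{16929} \approx -0.0020675$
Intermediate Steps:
$l{\left(f \right)} = 35$ ($l{\left(f \right)} = 30 + 5 \frac{f}{f} = 30 + 5 \cdot 1 = 30 + 5 = 35$)
$\frac{l{\left(103 \right)}}{-48918 + 31989} = \frac{35}{-48918 + 31989} = \frac{35}{-16929} = 35 \left(- \frac{1}{16929}\right) = - \frac{35}{16929}$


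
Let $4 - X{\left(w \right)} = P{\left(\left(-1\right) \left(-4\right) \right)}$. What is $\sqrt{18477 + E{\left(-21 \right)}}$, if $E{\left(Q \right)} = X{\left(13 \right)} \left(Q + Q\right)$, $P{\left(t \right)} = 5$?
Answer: $\sqrt{18519} \approx 136.08$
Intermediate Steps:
$X{\left(w \right)} = -1$ ($X{\left(w \right)} = 4 - 5 = -1$)
$E{\left(Q \right)} = - 2 Q$ ($E{\left(Q \right)} = - (Q + Q) = - 2 Q$)
$\sqrt{18477 + E{\left(-21 \right)}} = \sqrt{18477 - -42} = \sqrt{18477 + 42} = \sqrt{18519}$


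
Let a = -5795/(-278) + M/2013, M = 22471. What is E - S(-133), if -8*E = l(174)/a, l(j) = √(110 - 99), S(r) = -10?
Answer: 10 - 279807*√11/71649092 ≈ 9.9870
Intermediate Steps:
l(j) = √11
a = 17912273/559614 (a = -5795/(-278) + 22471/2013 = -5795*(-1/278) + 22471*(1/2013) = 5795/278 + 22471/2013 = 17912273/559614 ≈ 32.008)
E = -279807*√11/71649092 (E = -√11/(8*17912273/559614) = -√11*559614/(8*17912273) = -279807*√11/71649092 ≈ -0.012952)
E - S(-133) = -279807*√11/71649092 - 1*(-10) = -279807*√11/71649092 + 10 = 10 - 279807*√11/71649092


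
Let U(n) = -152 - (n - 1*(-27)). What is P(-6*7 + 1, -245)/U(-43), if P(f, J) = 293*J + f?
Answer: 35913/68 ≈ 528.13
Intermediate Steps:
P(f, J) = f + 293*J
U(n) = -179 - n (U(n) = -152 - (n + 27) = -152 - (27 + n) = -152 + (-27 - n) = -179 - n)
P(-6*7 + 1, -245)/U(-43) = ((-6*7 + 1) + 293*(-245))/(-179 - 1*(-43)) = ((-42 + 1) - 71785)/(-179 + 43) = (-41 - 71785)/(-136) = -71826*(-1/136) = 35913/68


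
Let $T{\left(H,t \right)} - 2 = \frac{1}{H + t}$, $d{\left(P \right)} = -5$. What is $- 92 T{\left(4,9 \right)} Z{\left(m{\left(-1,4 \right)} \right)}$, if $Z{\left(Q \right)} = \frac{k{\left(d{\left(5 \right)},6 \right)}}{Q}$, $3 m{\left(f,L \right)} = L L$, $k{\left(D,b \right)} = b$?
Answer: $- \frac{5589}{26} \approx -214.96$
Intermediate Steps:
$T{\left(H,t \right)} = 2 + \frac{1}{H + t}$
$m{\left(f,L \right)} = \frac{L^{2}}{3}$ ($m{\left(f,L \right)} = \frac{L L}{3} = \frac{L^{2}}{3}$)
$Z{\left(Q \right)} = \frac{6}{Q}$
$- 92 T{\left(4,9 \right)} Z{\left(m{\left(-1,4 \right)} \right)} = - 92 \frac{1 + 2 \cdot 4 + 2 \cdot 9}{4 + 9} \frac{6}{\frac{1}{3} \cdot 4^{2}} = - 92 \frac{1 + 8 + 18}{13} \frac{6}{\frac{1}{3} \cdot 16} = - 92 \cdot \frac{1}{13} \cdot 27 \frac{6}{\frac{16}{3}} = \left(-92\right) \frac{27}{13} \cdot 6 \cdot \frac{3}{16} = \left(- \frac{2484}{13}\right) \frac{9}{8} = - \frac{5589}{26}$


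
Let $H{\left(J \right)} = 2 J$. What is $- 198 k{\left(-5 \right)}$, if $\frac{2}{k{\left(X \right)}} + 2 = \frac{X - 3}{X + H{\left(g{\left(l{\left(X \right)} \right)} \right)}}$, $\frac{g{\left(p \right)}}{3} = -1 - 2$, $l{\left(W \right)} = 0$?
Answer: $\frac{4554}{19} \approx 239.68$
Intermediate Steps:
$g{\left(p \right)} = -9$ ($g{\left(p \right)} = 3 \left(-1 - 2\right) = 3 \left(-3\right) = -9$)
$k{\left(X \right)} = \frac{2}{-2 + \frac{-3 + X}{-18 + X}}$ ($k{\left(X \right)} = \frac{2}{-2 + \frac{X - 3}{X + 2 \left(-9\right)}} = \frac{2}{-2 + \frac{-3 + X}{X - 18}} = \frac{2}{-2 + \frac{-3 + X}{-18 + X}}$)
$- 198 k{\left(-5 \right)} = - 198 \frac{2 \left(18 - -5\right)}{-33 - 5} = - 198 \frac{2 \left(18 + 5\right)}{-38} = - 198 \cdot 2 \left(- \frac{1}{38}\right) 23 = \left(-198\right) \left(- \frac{23}{19}\right) = \frac{4554}{19}$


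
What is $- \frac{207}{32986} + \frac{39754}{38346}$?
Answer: $\frac{59244901}{57494598} \approx 1.0304$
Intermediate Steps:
$- \frac{207}{32986} + \frac{39754}{38346} = \left(-207\right) \frac{1}{32986} + 39754 \cdot \frac{1}{38346} = - \frac{207}{32986} + \frac{1807}{1743} = \frac{59244901}{57494598}$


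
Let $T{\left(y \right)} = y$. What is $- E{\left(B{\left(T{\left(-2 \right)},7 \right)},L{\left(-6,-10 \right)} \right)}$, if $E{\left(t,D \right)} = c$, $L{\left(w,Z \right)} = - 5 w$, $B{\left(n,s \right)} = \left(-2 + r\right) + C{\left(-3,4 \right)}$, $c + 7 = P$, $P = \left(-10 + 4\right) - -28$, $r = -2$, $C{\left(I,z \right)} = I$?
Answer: $-15$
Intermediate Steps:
$P = 22$ ($P = -6 + 28 = 22$)
$c = 15$ ($c = -7 + 22 = 15$)
$B{\left(n,s \right)} = -7$ ($B{\left(n,s \right)} = \left(-2 - 2\right) - 3 = -4 - 3 = -7$)
$E{\left(t,D \right)} = 15$
$- E{\left(B{\left(T{\left(-2 \right)},7 \right)},L{\left(-6,-10 \right)} \right)} = \left(-1\right) 15 = -15$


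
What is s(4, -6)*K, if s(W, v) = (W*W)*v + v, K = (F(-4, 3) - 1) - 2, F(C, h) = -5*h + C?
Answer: 2244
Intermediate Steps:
F(C, h) = C - 5*h
K = -22 (K = ((-4 - 5*3) - 1) - 2 = ((-4 - 15) - 1) - 2 = (-19 - 1) - 2 = -20 - 2 = -22)
s(W, v) = v + v*W² (s(W, v) = W²*v + v = v*W² + v = v + v*W²)
s(4, -6)*K = -6*(1 + 4²)*(-22) = -6*(1 + 16)*(-22) = -6*17*(-22) = -102*(-22) = 2244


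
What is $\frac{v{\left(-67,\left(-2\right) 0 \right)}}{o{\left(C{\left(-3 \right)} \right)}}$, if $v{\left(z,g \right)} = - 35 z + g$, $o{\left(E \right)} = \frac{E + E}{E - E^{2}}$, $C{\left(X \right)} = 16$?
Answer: $- \frac{35175}{2} \approx -17588.0$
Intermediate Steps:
$o{\left(E \right)} = \frac{2 E}{E - E^{2}}$
$v{\left(z,g \right)} = g - 35 z$
$\frac{v{\left(-67,\left(-2\right) 0 \right)}}{o{\left(C{\left(-3 \right)} \right)}} = \frac{\left(-2\right) 0 - -2345}{\left(-2\right) \frac{1}{-1 + 16}} = \frac{0 + 2345}{\left(-2\right) \frac{1}{15}} = \frac{2345}{\left(-2\right) \frac{1}{15}} = \frac{2345}{- \frac{2}{15}} = 2345 \left(- \frac{15}{2}\right) = - \frac{35175}{2}$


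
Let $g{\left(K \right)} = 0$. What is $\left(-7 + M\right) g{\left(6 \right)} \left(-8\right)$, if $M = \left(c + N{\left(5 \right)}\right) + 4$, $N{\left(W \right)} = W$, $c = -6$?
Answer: $0$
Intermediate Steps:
$M = 3$ ($M = \left(-6 + 5\right) + 4 = -1 + 4 = 3$)
$\left(-7 + M\right) g{\left(6 \right)} \left(-8\right) = \left(-7 + 3\right) 0 \left(-8\right) = \left(-4\right) 0 \left(-8\right) = 0 \left(-8\right) = 0$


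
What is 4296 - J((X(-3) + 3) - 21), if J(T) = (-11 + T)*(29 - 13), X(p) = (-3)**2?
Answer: 4616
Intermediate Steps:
X(p) = 9
J(T) = -176 + 16*T (J(T) = (-11 + T)*16 = -176 + 16*T)
4296 - J((X(-3) + 3) - 21) = 4296 - (-176 + 16*((9 + 3) - 21)) = 4296 - (-176 + 16*(12 - 21)) = 4296 - (-176 + 16*(-9)) = 4296 - (-176 - 144) = 4296 - 1*(-320) = 4296 + 320 = 4616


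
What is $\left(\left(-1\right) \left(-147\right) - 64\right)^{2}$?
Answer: $6889$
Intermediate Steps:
$\left(\left(-1\right) \left(-147\right) - 64\right)^{2} = \left(147 - 64\right)^{2} = 83^{2} = 6889$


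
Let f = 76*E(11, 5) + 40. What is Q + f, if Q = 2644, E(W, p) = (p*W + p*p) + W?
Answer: 9600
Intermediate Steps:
E(W, p) = W + p² + W*p (E(W, p) = (W*p + p²) + W = (p² + W*p) + W = W + p² + W*p)
f = 6956 (f = 76*(11 + 5² + 11*5) + 40 = 76*(11 + 25 + 55) + 40 = 76*91 + 40 = 6916 + 40 = 6956)
Q + f = 2644 + 6956 = 9600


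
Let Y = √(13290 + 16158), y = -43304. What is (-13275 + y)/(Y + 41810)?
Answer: -1182783995/874023326 + 169737*√818/874023326 ≈ -1.3477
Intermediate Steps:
Y = 6*√818 (Y = √29448 = 6*√818 ≈ 171.60)
(-13275 + y)/(Y + 41810) = (-13275 - 43304)/(6*√818 + 41810) = -56579/(41810 + 6*√818)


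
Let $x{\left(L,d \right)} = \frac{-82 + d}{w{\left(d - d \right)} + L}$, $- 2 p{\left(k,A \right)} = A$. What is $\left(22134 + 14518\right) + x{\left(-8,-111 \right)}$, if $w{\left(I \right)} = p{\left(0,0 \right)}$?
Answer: $\frac{293409}{8} \approx 36676.0$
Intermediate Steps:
$p{\left(k,A \right)} = - \frac{A}{2}$
$w{\left(I \right)} = 0$ ($w{\left(I \right)} = \left(- \frac{1}{2}\right) 0 = 0$)
$x{\left(L,d \right)} = \frac{-82 + d}{L}$ ($x{\left(L,d \right)} = \frac{-82 + d}{0 + L} = \frac{-82 + d}{L}$)
$\left(22134 + 14518\right) + x{\left(-8,-111 \right)} = \left(22134 + 14518\right) + \frac{-82 - 111}{-8} = 36652 - - \frac{193}{8} = 36652 + \frac{193}{8} = \frac{293409}{8}$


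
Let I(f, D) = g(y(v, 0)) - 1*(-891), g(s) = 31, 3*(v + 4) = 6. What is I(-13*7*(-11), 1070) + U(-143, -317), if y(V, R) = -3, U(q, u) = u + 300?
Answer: 905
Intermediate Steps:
v = -2 (v = -4 + (1/3)*6 = -4 + 2 = -2)
U(q, u) = 300 + u
I(f, D) = 922 (I(f, D) = 31 - 1*(-891) = 31 + 891 = 922)
I(-13*7*(-11), 1070) + U(-143, -317) = 922 + (300 - 317) = 922 - 17 = 905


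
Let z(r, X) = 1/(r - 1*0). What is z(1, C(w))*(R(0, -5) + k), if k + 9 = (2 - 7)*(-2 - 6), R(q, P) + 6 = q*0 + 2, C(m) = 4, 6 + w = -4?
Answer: 27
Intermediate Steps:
w = -10 (w = -6 - 4 = -10)
z(r, X) = 1/r (z(r, X) = 1/(r + 0) = 1/r)
R(q, P) = -4 (R(q, P) = -6 + (q*0 + 2) = -6 + (0 + 2) = -6 + 2 = -4)
k = 31 (k = -9 + (2 - 7)*(-2 - 6) = -9 - 5*(-8) = -9 + 40 = 31)
z(1, C(w))*(R(0, -5) + k) = (-4 + 31)/1 = 1*27 = 27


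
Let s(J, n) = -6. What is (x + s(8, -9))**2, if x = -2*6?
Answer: 324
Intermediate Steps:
x = -12
(x + s(8, -9))**2 = (-12 - 6)**2 = (-18)**2 = 324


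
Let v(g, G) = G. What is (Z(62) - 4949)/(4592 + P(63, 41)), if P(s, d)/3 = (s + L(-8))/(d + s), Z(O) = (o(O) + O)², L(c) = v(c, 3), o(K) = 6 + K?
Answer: 621452/238883 ≈ 2.6015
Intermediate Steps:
L(c) = 3
Z(O) = (6 + 2*O)² (Z(O) = ((6 + O) + O)² = (6 + 2*O)²)
P(s, d) = 3*(3 + s)/(d + s) (P(s, d) = 3*((s + 3)/(d + s)) = 3*((3 + s)/(d + s)) = 3*(3 + s)/(d + s))
(Z(62) - 4949)/(4592 + P(63, 41)) = (4*(3 + 62)² - 4949)/(4592 + 3*(3 + 63)/(41 + 63)) = (4*65² - 4949)/(4592 + 3*66/104) = (4*4225 - 4949)/(4592 + 3*(1/104)*66) = (16900 - 4949)/(4592 + 99/52) = 11951/(238883/52) = 11951*(52/238883) = 621452/238883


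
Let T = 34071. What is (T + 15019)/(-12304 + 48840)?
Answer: 24545/18268 ≈ 1.3436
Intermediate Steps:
(T + 15019)/(-12304 + 48840) = (34071 + 15019)/(-12304 + 48840) = 49090/36536 = 49090*(1/36536) = 24545/18268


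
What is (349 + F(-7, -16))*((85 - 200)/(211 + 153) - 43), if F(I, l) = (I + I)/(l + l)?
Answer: -88153297/5824 ≈ -15136.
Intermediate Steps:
F(I, l) = I/l (F(I, l) = (2*I)/((2*l)) = (2*I)*(1/(2*l)) = I/l)
(349 + F(-7, -16))*((85 - 200)/(211 + 153) - 43) = (349 - 7/(-16))*((85 - 200)/(211 + 153) - 43) = (349 - 7*(-1/16))*(-115/364 - 43) = (349 + 7/16)*(-115*1/364 - 43) = 5591*(-115/364 - 43)/16 = (5591/16)*(-15767/364) = -88153297/5824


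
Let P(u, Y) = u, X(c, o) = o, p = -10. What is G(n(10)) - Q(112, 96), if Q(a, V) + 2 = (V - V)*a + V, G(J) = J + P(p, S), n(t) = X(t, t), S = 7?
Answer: -94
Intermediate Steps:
n(t) = t
G(J) = -10 + J (G(J) = J - 10 = -10 + J)
Q(a, V) = -2 + V (Q(a, V) = -2 + ((V - V)*a + V) = -2 + (0*a + V) = -2 + (0 + V) = -2 + V)
G(n(10)) - Q(112, 96) = (-10 + 10) - (-2 + 96) = 0 - 1*94 = 0 - 94 = -94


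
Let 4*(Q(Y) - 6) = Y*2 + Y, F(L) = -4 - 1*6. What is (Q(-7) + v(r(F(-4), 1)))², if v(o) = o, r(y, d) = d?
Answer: 49/16 ≈ 3.0625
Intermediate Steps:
F(L) = -10 (F(L) = -4 - 6 = -10)
Q(Y) = 6 + 3*Y/4 (Q(Y) = 6 + (Y*2 + Y)/4 = 6 + (2*Y + Y)/4 = 6 + (3*Y)/4 = 6 + 3*Y/4)
(Q(-7) + v(r(F(-4), 1)))² = ((6 + (¾)*(-7)) + 1)² = ((6 - 21/4) + 1)² = (¾ + 1)² = (7/4)² = 49/16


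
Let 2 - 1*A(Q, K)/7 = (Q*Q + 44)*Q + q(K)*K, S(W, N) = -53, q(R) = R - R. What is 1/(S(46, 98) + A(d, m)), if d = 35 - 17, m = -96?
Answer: -1/46407 ≈ -2.1548e-5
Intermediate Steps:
q(R) = 0
d = 18
A(Q, K) = 14 - 7*Q*(44 + Q²) (A(Q, K) = 14 - 7*((Q*Q + 44)*Q + 0*K) = 14 - 7*((Q² + 44)*Q + 0) = 14 - 7*((44 + Q²)*Q + 0) = 14 - 7*(Q*(44 + Q²) + 0) = 14 - 7*Q*(44 + Q²))
1/(S(46, 98) + A(d, m)) = 1/(-53 + (14 - 308*18 - 7*18³)) = 1/(-53 + (14 - 5544 - 7*5832)) = 1/(-53 + (14 - 5544 - 40824)) = 1/(-53 - 46354) = 1/(-46407) = -1/46407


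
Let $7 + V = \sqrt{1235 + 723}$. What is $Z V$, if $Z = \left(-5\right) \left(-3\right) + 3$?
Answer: $-126 + 18 \sqrt{1958} \approx 670.49$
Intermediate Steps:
$V = -7 + \sqrt{1958}$ ($V = -7 + \sqrt{1235 + 723} = -7 + \sqrt{1958} \approx 37.249$)
$Z = 18$ ($Z = 15 + 3 = 18$)
$Z V = 18 \left(-7 + \sqrt{1958}\right) = -126 + 18 \sqrt{1958}$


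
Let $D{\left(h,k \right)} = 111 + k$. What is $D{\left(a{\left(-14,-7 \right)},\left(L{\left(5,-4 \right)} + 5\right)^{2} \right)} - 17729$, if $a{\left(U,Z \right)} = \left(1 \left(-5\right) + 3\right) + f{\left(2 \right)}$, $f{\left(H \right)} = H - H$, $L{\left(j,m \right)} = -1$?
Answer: $-17602$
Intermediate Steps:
$f{\left(H \right)} = 0$
$a{\left(U,Z \right)} = -2$ ($a{\left(U,Z \right)} = \left(1 \left(-5\right) + 3\right) + 0 = \left(-5 + 3\right) + 0 = -2 + 0 = -2$)
$D{\left(a{\left(-14,-7 \right)},\left(L{\left(5,-4 \right)} + 5\right)^{2} \right)} - 17729 = \left(111 + \left(-1 + 5\right)^{2}\right) - 17729 = \left(111 + 4^{2}\right) - 17729 = \left(111 + 16\right) - 17729 = 127 - 17729 = -17602$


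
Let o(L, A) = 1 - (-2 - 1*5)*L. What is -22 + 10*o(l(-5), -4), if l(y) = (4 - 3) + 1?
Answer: 128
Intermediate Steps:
l(y) = 2 (l(y) = 1 + 1 = 2)
o(L, A) = 1 + 7*L (o(L, A) = 1 - (-2 - 5)*L = 1 - (-7)*L = 1 + 7*L)
-22 + 10*o(l(-5), -4) = -22 + 10*(1 + 7*2) = -22 + 10*(1 + 14) = -22 + 10*15 = -22 + 150 = 128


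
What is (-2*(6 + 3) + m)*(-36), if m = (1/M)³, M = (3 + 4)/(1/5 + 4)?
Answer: 80028/125 ≈ 640.22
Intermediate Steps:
M = 5/3 (M = 7/(⅕ + 4) = 7/(21/5) = 7*(5/21) = 5/3 ≈ 1.6667)
m = 27/125 (m = (1/(5/3))³ = (⅗)³ = 27/125 ≈ 0.21600)
(-2*(6 + 3) + m)*(-36) = (-2*(6 + 3) + 27/125)*(-36) = (-2*9 + 27/125)*(-36) = (-18 + 27/125)*(-36) = -2223/125*(-36) = 80028/125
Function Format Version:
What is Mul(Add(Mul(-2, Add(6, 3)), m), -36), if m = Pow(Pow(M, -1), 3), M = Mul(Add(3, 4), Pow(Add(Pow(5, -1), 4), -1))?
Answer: Rational(80028, 125) ≈ 640.22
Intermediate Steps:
M = Rational(5, 3) (M = Mul(7, Pow(Add(Rational(1, 5), 4), -1)) = Mul(7, Pow(Rational(21, 5), -1)) = Mul(7, Rational(5, 21)) = Rational(5, 3) ≈ 1.6667)
m = Rational(27, 125) (m = Pow(Pow(Rational(5, 3), -1), 3) = Pow(Rational(3, 5), 3) = Rational(27, 125) ≈ 0.21600)
Mul(Add(Mul(-2, Add(6, 3)), m), -36) = Mul(Add(Mul(-2, Add(6, 3)), Rational(27, 125)), -36) = Mul(Add(Mul(-2, 9), Rational(27, 125)), -36) = Mul(Add(-18, Rational(27, 125)), -36) = Mul(Rational(-2223, 125), -36) = Rational(80028, 125)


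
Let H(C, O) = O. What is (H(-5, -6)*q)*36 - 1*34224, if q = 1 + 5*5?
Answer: -39840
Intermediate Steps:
q = 26 (q = 1 + 25 = 26)
(H(-5, -6)*q)*36 - 1*34224 = -6*26*36 - 1*34224 = -156*36 - 34224 = -5616 - 34224 = -39840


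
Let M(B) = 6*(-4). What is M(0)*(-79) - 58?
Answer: 1838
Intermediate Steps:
M(B) = -24
M(0)*(-79) - 58 = -24*(-79) - 58 = 1896 - 58 = 1838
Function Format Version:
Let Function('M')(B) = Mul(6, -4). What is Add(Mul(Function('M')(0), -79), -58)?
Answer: 1838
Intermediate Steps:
Function('M')(B) = -24
Add(Mul(Function('M')(0), -79), -58) = Add(Mul(-24, -79), -58) = Add(1896, -58) = 1838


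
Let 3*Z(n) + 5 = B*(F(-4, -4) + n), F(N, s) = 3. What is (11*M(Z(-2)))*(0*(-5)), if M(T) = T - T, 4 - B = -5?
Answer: 0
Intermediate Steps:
B = 9 (B = 4 - 1*(-5) = 4 + 5 = 9)
Z(n) = 22/3 + 3*n (Z(n) = -5/3 + (9*(3 + n))/3 = -5/3 + (27 + 9*n)/3 = -5/3 + (9 + 3*n) = 22/3 + 3*n)
M(T) = 0
(11*M(Z(-2)))*(0*(-5)) = (11*0)*(0*(-5)) = 0*0 = 0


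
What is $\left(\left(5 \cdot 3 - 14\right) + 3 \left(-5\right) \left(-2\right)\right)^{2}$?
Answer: $961$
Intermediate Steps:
$\left(\left(5 \cdot 3 - 14\right) + 3 \left(-5\right) \left(-2\right)\right)^{2} = \left(\left(15 - 14\right) - -30\right)^{2} = \left(1 + 30\right)^{2} = 31^{2} = 961$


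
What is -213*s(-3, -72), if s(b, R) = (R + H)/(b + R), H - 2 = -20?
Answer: -1278/5 ≈ -255.60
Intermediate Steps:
H = -18 (H = 2 - 20 = -18)
s(b, R) = (-18 + R)/(R + b) (s(b, R) = (R - 18)/(b + R) = (-18 + R)/(R + b))
-213*s(-3, -72) = -213*(-18 - 72)/(-72 - 3) = -213*(-90)/(-75) = -(-71)*(-90)/25 = -213*6/5 = -1278/5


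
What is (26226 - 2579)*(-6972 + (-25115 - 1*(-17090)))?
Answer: -354634059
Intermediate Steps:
(26226 - 2579)*(-6972 + (-25115 - 1*(-17090))) = 23647*(-6972 + (-25115 + 17090)) = 23647*(-6972 - 8025) = 23647*(-14997) = -354634059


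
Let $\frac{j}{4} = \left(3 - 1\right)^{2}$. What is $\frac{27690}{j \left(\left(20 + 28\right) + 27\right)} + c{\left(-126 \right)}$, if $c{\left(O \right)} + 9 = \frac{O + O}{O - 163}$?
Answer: $\frac{172787}{11560} \approx 14.947$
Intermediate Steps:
$c{\left(O \right)} = -9 + \frac{2 O}{-163 + O}$ ($c{\left(O \right)} = -9 + \frac{O + O}{O - 163} = -9 + \frac{2 O}{-163 + O}$)
$j = 16$ ($j = 4 \left(3 - 1\right)^{2} = 4 \cdot 2^{2} = 4 \cdot 4 = 16$)
$\frac{27690}{j \left(\left(20 + 28\right) + 27\right)} + c{\left(-126 \right)} = \frac{27690}{16 \left(\left(20 + 28\right) + 27\right)} + \frac{1467 - -882}{-163 - 126} = \frac{27690}{16 \left(48 + 27\right)} + \frac{1467 + 882}{-289} = \frac{27690}{16 \cdot 75} - \frac{2349}{289} = \frac{27690}{1200} - \frac{2349}{289} = 27690 \cdot \frac{1}{1200} - \frac{2349}{289} = \frac{923}{40} - \frac{2349}{289} = \frac{172787}{11560}$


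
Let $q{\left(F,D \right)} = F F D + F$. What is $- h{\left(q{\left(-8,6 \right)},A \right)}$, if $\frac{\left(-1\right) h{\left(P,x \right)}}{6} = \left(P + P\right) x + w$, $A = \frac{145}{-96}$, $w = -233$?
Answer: $-8213$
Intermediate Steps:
$q{\left(F,D \right)} = F + D F^{2}$ ($q{\left(F,D \right)} = F^{2} D + F = D F^{2} + F = F + D F^{2}$)
$A = - \frac{145}{96}$ ($A = 145 \left(- \frac{1}{96}\right) = - \frac{145}{96} \approx -1.5104$)
$h{\left(P,x \right)} = 1398 - 12 P x$ ($h{\left(P,x \right)} = - 6 \left(\left(P + P\right) x - 233\right) = - 6 \left(2 P x - 233\right) = - 6 \left(-233 + 2 P x\right) = 1398 - 12 P x$)
$- h{\left(q{\left(-8,6 \right)},A \right)} = - (1398 - 12 \left(- 8 \left(1 + 6 \left(-8\right)\right)\right) \left(- \frac{145}{96}\right)) = - (1398 - 12 \left(- 8 \left(1 - 48\right)\right) \left(- \frac{145}{96}\right)) = - (1398 - 12 \left(\left(-8\right) \left(-47\right)\right) \left(- \frac{145}{96}\right)) = - (1398 - 4512 \left(- \frac{145}{96}\right)) = - (1398 + 6815) = \left(-1\right) 8213 = -8213$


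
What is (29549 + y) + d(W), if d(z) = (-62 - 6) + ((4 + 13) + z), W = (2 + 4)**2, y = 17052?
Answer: 46586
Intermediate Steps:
W = 36 (W = 6**2 = 36)
d(z) = -51 + z (d(z) = -68 + (17 + z) = -51 + z)
(29549 + y) + d(W) = (29549 + 17052) + (-51 + 36) = 46601 - 15 = 46586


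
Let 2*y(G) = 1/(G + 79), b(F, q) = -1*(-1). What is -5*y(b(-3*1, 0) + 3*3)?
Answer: -5/178 ≈ -0.028090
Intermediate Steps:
b(F, q) = 1
y(G) = 1/(2*(79 + G)) (y(G) = 1/(2*(G + 79)) = 1/(2*(79 + G)))
-5*y(b(-3*1, 0) + 3*3) = -5/(2*(79 + (1 + 3*3))) = -5/(2*(79 + (1 + 9))) = -5/(2*(79 + 10)) = -5/(2*89) = -5*1/178 = -5/178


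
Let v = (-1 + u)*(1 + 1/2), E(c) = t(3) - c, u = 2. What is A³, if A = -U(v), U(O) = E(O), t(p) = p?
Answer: -27/8 ≈ -3.3750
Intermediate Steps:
E(c) = 3 - c
v = 3/2 (v = (-1 + 2)*(1 + 1/2) = 1*(1 + ½) = 1*(3/2) = 3/2 ≈ 1.5000)
U(O) = 3 - O
A = -3/2 (A = -(3 - 1*3/2) = -(3 - 3/2) = -1*3/2 = -3/2 ≈ -1.5000)
A³ = (-3/2)³ = -27/8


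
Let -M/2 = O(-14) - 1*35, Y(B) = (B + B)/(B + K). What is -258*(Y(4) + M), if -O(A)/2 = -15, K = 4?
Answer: -2838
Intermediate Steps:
O(A) = 30 (O(A) = -2*(-15) = 30)
Y(B) = 2*B/(4 + B) (Y(B) = (B + B)/(B + 4) = (2*B)/(4 + B) = 2*B/(4 + B))
M = 10 (M = -2*(30 - 1*35) = -2*(30 - 35) = -2*(-5) = 10)
-258*(Y(4) + M) = -258*(2*4/(4 + 4) + 10) = -258*(2*4/8 + 10) = -258*(2*4*(⅛) + 10) = -258*(1 + 10) = -258*11 = -2838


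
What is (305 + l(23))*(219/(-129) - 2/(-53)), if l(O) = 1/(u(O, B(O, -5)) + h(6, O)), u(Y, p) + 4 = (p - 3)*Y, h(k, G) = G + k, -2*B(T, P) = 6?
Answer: -130377312/257527 ≈ -506.27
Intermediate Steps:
B(T, P) = -3 (B(T, P) = -½*6 = -3)
u(Y, p) = -4 + Y*(-3 + p) (u(Y, p) = -4 + (p - 3)*Y = -4 + (-3 + p)*Y = -4 + Y*(-3 + p))
l(O) = 1/(2 - 5*O) (l(O) = 1/((-4 - 3*O + O*(-3)) + (O + 6)) = 1/((-4 - 3*O - 3*O) + (6 + O)) = 1/((-4 - 6*O) + (6 + O)) = 1/(2 - 5*O))
(305 + l(23))*(219/(-129) - 2/(-53)) = (305 + 1/(2 - 5*23))*(219/(-129) - 2/(-53)) = (305 + 1/(2 - 115))*(219*(-1/129) - 2*(-1/53)) = (305 + 1/(-113))*(-73/43 + 2/53) = (305 - 1/113)*(-3783/2279) = (34464/113)*(-3783/2279) = -130377312/257527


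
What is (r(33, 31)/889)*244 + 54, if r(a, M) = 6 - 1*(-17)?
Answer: 53618/889 ≈ 60.313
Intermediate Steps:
r(a, M) = 23 (r(a, M) = 6 + 17 = 23)
(r(33, 31)/889)*244 + 54 = (23/889)*244 + 54 = 5612/889 + 54 = 53618/889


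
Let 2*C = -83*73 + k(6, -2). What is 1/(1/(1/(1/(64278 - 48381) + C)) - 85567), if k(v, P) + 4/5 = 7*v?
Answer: -158970/14080910813 ≈ -1.1290e-5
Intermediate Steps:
k(v, P) = -4/5 + 7*v
C = -30089/10 (C = (-83*73 + (-4/5 + 7*6))/2 = (-6059 + (-4/5 + 42))/2 = (-6059 + 206/5)/2 = (1/2)*(-30089/5) = -30089/10 ≈ -3008.9)
1/(1/(1/(1/(64278 - 48381) + C)) - 85567) = 1/(1/(1/(1/(64278 - 48381) - 30089/10)) - 85567) = 1/(1/(1/(1/15897 - 30089/10)) - 85567) = 1/(1/(1/(-478324823/158970)) - 85567) = 1/(1/(-158970/478324823) - 85567) = 1/(-478324823/158970 - 85567) = 1/(-14080910813/158970) = -158970/14080910813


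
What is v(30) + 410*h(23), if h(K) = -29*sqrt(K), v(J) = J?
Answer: 30 - 11890*sqrt(23) ≈ -56992.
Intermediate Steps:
v(30) + 410*h(23) = 30 + 410*(-29*sqrt(23)) = 30 - 11890*sqrt(23)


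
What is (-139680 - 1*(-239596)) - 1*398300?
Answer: -298384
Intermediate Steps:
(-139680 - 1*(-239596)) - 1*398300 = (-139680 + 239596) - 398300 = 99916 - 398300 = -298384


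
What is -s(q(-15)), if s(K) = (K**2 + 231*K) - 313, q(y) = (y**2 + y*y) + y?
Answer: -289397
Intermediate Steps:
q(y) = y + 2*y**2 (q(y) = (y**2 + y**2) + y = 2*y**2 + y = y + 2*y**2)
s(K) = -313 + K**2 + 231*K
-s(q(-15)) = -(-313 + (-15*(1 + 2*(-15)))**2 + 231*(-15*(1 + 2*(-15)))) = -(-313 + (-15*(1 - 30))**2 + 231*(-15*(1 - 30))) = -(-313 + (-15*(-29))**2 + 231*(-15*(-29))) = -(-313 + 435**2 + 231*435) = -(-313 + 189225 + 100485) = -1*289397 = -289397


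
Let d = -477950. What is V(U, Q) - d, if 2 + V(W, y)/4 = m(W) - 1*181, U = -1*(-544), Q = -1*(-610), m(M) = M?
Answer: 479394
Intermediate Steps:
Q = 610
U = 544
V(W, y) = -732 + 4*W (V(W, y) = -8 + 4*(W - 1*181) = -8 + 4*(W - 181) = -8 + 4*(-181 + W) = -8 + (-724 + 4*W) = -732 + 4*W)
V(U, Q) - d = (-732 + 4*544) - 1*(-477950) = (-732 + 2176) + 477950 = 1444 + 477950 = 479394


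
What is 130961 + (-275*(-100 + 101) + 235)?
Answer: 130921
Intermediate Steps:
130961 + (-275*(-100 + 101) + 235) = 130961 + (-275*1 + 235) = 130961 + (-275 + 235) = 130961 - 40 = 130921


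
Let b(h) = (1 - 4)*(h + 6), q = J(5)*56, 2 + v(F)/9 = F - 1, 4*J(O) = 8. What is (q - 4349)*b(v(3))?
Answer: 76266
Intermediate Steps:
J(O) = 2 (J(O) = (¼)*8 = 2)
v(F) = -27 + 9*F (v(F) = -18 + 9*(F - 1) = -18 + 9*(-1 + F) = -18 + (-9 + 9*F) = -27 + 9*F)
q = 112 (q = 2*56 = 112)
b(h) = -18 - 3*h (b(h) = -3*(6 + h) = -18 - 3*h)
(q - 4349)*b(v(3)) = (112 - 4349)*(-18 - 3*(-27 + 9*3)) = -4237*(-18 - 3*(-27 + 27)) = -4237*(-18 - 3*0) = -4237*(-18 + 0) = -4237*(-18) = 76266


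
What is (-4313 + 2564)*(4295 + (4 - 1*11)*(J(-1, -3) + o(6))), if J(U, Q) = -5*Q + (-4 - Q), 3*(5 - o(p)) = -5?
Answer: -7258933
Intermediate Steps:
o(p) = 20/3 (o(p) = 5 - ⅓*(-5) = 5 + 5/3 = 20/3)
J(U, Q) = -4 - 6*Q
(-4313 + 2564)*(4295 + (4 - 1*11)*(J(-1, -3) + o(6))) = (-4313 + 2564)*(4295 + (4 - 1*11)*((-4 - 6*(-3)) + 20/3)) = -1749*(4295 + (4 - 11)*((-4 + 18) + 20/3)) = -1749*(4295 - 7*(14 + 20/3)) = -1749*(4295 - 7*62/3) = -1749*(4295 - 434/3) = -1749*12451/3 = -7258933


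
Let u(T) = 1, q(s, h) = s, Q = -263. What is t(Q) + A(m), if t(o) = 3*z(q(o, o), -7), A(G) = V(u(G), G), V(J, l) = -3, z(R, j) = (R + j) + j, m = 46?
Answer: -834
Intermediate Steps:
z(R, j) = R + 2*j
A(G) = -3
t(o) = -42 + 3*o (t(o) = 3*(o + 2*(-7)) = 3*(o - 14) = 3*(-14 + o) = -42 + 3*o)
t(Q) + A(m) = (-42 + 3*(-263)) - 3 = (-42 - 789) - 3 = -831 - 3 = -834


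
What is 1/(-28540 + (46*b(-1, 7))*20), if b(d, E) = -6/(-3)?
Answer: -1/26700 ≈ -3.7453e-5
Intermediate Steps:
b(d, E) = 2 (b(d, E) = -6*(-⅓) = 2)
1/(-28540 + (46*b(-1, 7))*20) = 1/(-28540 + (46*2)*20) = 1/(-28540 + 92*20) = 1/(-28540 + 1840) = 1/(-26700) = -1/26700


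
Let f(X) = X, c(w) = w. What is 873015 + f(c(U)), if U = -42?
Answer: 872973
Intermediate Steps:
873015 + f(c(U)) = 873015 - 42 = 872973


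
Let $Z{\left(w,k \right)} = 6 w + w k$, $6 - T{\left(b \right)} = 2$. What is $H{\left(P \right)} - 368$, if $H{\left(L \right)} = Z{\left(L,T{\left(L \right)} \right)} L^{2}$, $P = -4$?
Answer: $-1008$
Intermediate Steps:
$T{\left(b \right)} = 4$ ($T{\left(b \right)} = 6 - 2 = 4$)
$Z{\left(w,k \right)} = 6 w + k w$
$H{\left(L \right)} = 10 L^{3}$ ($H{\left(L \right)} = L \left(6 + 4\right) L^{2} = L 10 L^{2} = 10 L L^{2} = 10 L^{3}$)
$H{\left(P \right)} - 368 = 10 \left(-4\right)^{3} - 368 = 10 \left(-64\right) - 368 = -640 - 368 = -1008$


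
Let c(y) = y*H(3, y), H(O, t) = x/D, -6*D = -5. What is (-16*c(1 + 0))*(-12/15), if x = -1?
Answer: -384/25 ≈ -15.360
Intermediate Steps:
D = ⅚ (D = -⅙*(-5) = ⅚ ≈ 0.83333)
H(O, t) = -6/5 (H(O, t) = -1/⅚ = -1*6/5 = -6/5)
c(y) = -6*y/5 (c(y) = y*(-6/5) = -6*y/5)
(-16*c(1 + 0))*(-12/15) = (-(-96)*(1 + 0)/5)*(-12/15) = (-(-96)/5)*(-12*1/15) = -16*(-6/5)*(-⅘) = (96/5)*(-⅘) = -384/25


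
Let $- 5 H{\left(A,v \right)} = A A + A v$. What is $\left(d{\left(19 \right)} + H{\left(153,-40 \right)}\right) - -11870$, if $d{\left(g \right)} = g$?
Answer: $\frac{42156}{5} \approx 8431.2$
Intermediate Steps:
$H{\left(A,v \right)} = - \frac{A^{2}}{5} - \frac{A v}{5}$ ($H{\left(A,v \right)} = - \frac{A A + A v}{5} = - \frac{A^{2} + A v}{5} = - \frac{A^{2}}{5} - \frac{A v}{5}$)
$\left(d{\left(19 \right)} + H{\left(153,-40 \right)}\right) - -11870 = \left(19 - \frac{153 \left(153 - 40\right)}{5}\right) - -11870 = \left(19 - \frac{153}{5} \cdot 113\right) + \left(-3643 + 15513\right) = \left(19 - \frac{17289}{5}\right) + 11870 = - \frac{17194}{5} + 11870 = \frac{42156}{5}$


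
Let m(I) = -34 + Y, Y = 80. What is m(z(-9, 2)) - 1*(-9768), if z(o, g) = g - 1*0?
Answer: 9814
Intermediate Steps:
z(o, g) = g (z(o, g) = g + 0 = g)
m(I) = 46 (m(I) = -34 + 80 = 46)
m(z(-9, 2)) - 1*(-9768) = 46 - 1*(-9768) = 46 + 9768 = 9814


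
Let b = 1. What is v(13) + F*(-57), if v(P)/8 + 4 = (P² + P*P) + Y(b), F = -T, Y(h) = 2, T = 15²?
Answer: 15513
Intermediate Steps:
T = 225
F = -225 (F = -1*225 = -225)
v(P) = -16 + 16*P² (v(P) = -32 + 8*((P² + P*P) + 2) = -32 + 8*((P² + P²) + 2) = -32 + 8*(2*P² + 2) = -32 + 8*(2 + 2*P²) = -32 + (16 + 16*P²) = -16 + 16*P²)
v(13) + F*(-57) = (-16 + 16*13²) - 225*(-57) = (-16 + 16*169) + 12825 = (-16 + 2704) + 12825 = 2688 + 12825 = 15513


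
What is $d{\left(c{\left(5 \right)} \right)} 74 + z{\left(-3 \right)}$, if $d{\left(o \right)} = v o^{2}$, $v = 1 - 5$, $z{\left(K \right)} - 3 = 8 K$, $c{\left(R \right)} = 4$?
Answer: $-4757$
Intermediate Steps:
$z{\left(K \right)} = 3 + 8 K$
$v = -4$ ($v = 1 - 5 = -4$)
$d{\left(o \right)} = - 4 o^{2}$
$d{\left(c{\left(5 \right)} \right)} 74 + z{\left(-3 \right)} = - 4 \cdot 4^{2} \cdot 74 + \left(3 + 8 \left(-3\right)\right) = \left(-4\right) 16 \cdot 74 + \left(3 - 24\right) = \left(-64\right) 74 - 21 = -4736 - 21 = -4757$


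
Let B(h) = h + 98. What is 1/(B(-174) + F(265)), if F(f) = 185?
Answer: 1/109 ≈ 0.0091743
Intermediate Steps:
B(h) = 98 + h
1/(B(-174) + F(265)) = 1/((98 - 174) + 185) = 1/(-76 + 185) = 1/109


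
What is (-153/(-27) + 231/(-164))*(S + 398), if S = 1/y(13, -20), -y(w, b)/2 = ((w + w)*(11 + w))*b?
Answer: 4162379939/2456064 ≈ 1694.7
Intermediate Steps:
y(w, b) = -4*b*w*(11 + w) (y(w, b) = -2*(w + w)*(11 + w)*b = -2*(2*w)*(11 + w)*b = -2*2*w*(11 + w)*b = -4*b*w*(11 + w))
S = 1/24960 (S = 1/(-4*(-20)*13*(11 + 13)) = 1/(-4*(-20)*13*24) = 1/24960 ≈ 4.0064e-5)
(-153/(-27) + 231/(-164))*(S + 398) = (-153/(-27) + 231/(-164))*(1/24960 + 398) = (-153*(-1/27) + 231*(-1/164))*(9934081/24960) = (17/3 - 231/164)*(9934081/24960) = (2095/492)*(9934081/24960) = 4162379939/2456064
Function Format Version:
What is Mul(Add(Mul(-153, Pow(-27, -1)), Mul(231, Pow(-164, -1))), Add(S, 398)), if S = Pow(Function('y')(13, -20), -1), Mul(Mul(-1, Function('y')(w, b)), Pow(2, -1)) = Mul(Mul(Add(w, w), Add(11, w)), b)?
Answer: Rational(4162379939, 2456064) ≈ 1694.7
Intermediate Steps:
Function('y')(w, b) = Mul(-4, b, w, Add(11, w)) (Function('y')(w, b) = Mul(-2, Mul(Mul(Add(w, w), Add(11, w)), b)) = Mul(-2, Mul(Mul(Mul(2, w), Add(11, w)), b)) = Mul(-2, Mul(Mul(2, w, Add(11, w)), b)) = Mul(-2, Mul(2, b, w, Add(11, w))) = Mul(-4, b, w, Add(11, w)))
S = Rational(1, 24960) (S = Pow(Mul(-4, -20, 13, Add(11, 13)), -1) = Pow(Mul(-4, -20, 13, 24), -1) = Pow(24960, -1) = Rational(1, 24960) ≈ 4.0064e-5)
Mul(Add(Mul(-153, Pow(-27, -1)), Mul(231, Pow(-164, -1))), Add(S, 398)) = Mul(Add(Mul(-153, Pow(-27, -1)), Mul(231, Pow(-164, -1))), Add(Rational(1, 24960), 398)) = Mul(Add(Mul(-153, Rational(-1, 27)), Mul(231, Rational(-1, 164))), Rational(9934081, 24960)) = Mul(Add(Rational(17, 3), Rational(-231, 164)), Rational(9934081, 24960)) = Mul(Rational(2095, 492), Rational(9934081, 24960)) = Rational(4162379939, 2456064)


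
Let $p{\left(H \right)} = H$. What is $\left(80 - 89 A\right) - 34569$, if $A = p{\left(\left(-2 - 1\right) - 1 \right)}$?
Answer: $-34133$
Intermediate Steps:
$A = -4$ ($A = \left(-2 - 1\right) - 1 = -3 - 1 = -4$)
$\left(80 - 89 A\right) - 34569 = \left(80 - -356\right) - 34569 = \left(80 + 356\right) - 34569 = 436 - 34569 = -34133$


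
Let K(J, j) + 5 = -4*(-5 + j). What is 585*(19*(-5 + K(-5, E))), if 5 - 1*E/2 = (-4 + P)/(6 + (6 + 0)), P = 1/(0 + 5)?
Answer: -361608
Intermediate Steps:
P = 1/5 ≈ 0.20000
E = 319/30 (E = 10 - 2*(-4 + 1/5)/(6 + (6 + 0)) = 10 - (-38)/(5*(6 + 6)) = 10 - (-38)/(5*12) = 10 - 2*(-19/60) = 10 + 19/30 = 319/30 ≈ 10.633)
K(J, j) = 15 - 4*j (K(J, j) = -5 - 4*(-5 + j) = -5 + (20 - 4*j) = 15 - 4*j)
585*(19*(-5 + K(-5, E))) = 585*(19*(-5 + (15 - 4*319/30))) = 585*(19*(-5 + (15 - 638/15))) = 585*(19*(-5 - 413/15)) = 585*(19*(-488/15)) = 585*(-9272/15) = -361608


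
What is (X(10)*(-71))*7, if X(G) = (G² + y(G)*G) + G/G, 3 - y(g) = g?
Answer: -15407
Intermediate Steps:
y(g) = 3 - g
X(G) = 1 + G² + G*(3 - G) (X(G) = (G² + (3 - G)*G) + G/G = (G² + G*(3 - G)) + 1 = 1 + G² + G*(3 - G))
(X(10)*(-71))*7 = ((1 + 3*10)*(-71))*7 = ((1 + 30)*(-71))*7 = (31*(-71))*7 = -2201*7 = -15407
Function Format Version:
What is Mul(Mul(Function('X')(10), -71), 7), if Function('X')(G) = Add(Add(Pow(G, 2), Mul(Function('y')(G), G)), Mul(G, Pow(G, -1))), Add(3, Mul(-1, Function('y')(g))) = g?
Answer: -15407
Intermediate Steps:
Function('y')(g) = Add(3, Mul(-1, g))
Function('X')(G) = Add(1, Pow(G, 2), Mul(G, Add(3, Mul(-1, G)))) (Function('X')(G) = Add(Add(Pow(G, 2), Mul(Add(3, Mul(-1, G)), G)), Mul(G, Pow(G, -1))) = Add(Add(Pow(G, 2), Mul(G, Add(3, Mul(-1, G)))), 1) = Add(1, Pow(G, 2), Mul(G, Add(3, Mul(-1, G)))))
Mul(Mul(Function('X')(10), -71), 7) = Mul(Mul(Add(1, Mul(3, 10)), -71), 7) = Mul(Mul(Add(1, 30), -71), 7) = Mul(Mul(31, -71), 7) = Mul(-2201, 7) = -15407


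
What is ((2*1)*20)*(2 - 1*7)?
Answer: -200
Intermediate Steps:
((2*1)*20)*(2 - 1*7) = (2*20)*(2 - 7) = 40*(-5) = -200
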